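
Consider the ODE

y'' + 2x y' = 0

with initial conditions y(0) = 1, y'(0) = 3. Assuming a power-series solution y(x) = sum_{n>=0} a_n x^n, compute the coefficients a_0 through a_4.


Ansatz: y(x) = sum_{n>=0} a_n x^n, so y'(x) = sum_{n>=1} n a_n x^(n-1) and y''(x) = sum_{n>=2} n(n-1) a_n x^(n-2).
Substitute into P(x) y'' + Q(x) y' + R(x) y = 0 with P(x) = 1, Q(x) = 2x, R(x) = 0, and match powers of x.
Initial conditions: a_0 = 1, a_1 = 3.
Setting the coefficient of each power of x to zero and solving order by order (substituting the coefficients already found):
  x^0: 2 a_2 = 0  ->  a_2 = 0
  x^1: 6 a_3 + 2 a_1 = 0  ->  6 a_3 = -2 a_1 = -6  ->  a_3 = -1
  x^2: 12 a_4 + 4 a_2 = 0  ->  12 a_4 = -4 a_2 = 0  ->  a_4 = 0
Truncated series: y(x) = 1 + 3 x - x^3 + O(x^5).

a_0 = 1; a_1 = 3; a_2 = 0; a_3 = -1; a_4 = 0


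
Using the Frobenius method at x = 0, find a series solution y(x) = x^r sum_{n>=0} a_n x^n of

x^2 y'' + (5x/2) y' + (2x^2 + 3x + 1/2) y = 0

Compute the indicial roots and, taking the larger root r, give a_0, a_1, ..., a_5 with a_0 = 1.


Write in Frobenius form y'' + (p(x)/x) y' + (q(x)/x^2) y = 0:
  p(x) = 5/2,  q(x) = 2x^2 + 3x + 1/2.
Indicial equation: r(r-1) + (5/2) r + (1/2) = 0 -> roots r_1 = -1/2, r_2 = -1.
Take r = r_1 = -1/2. Let y(x) = x^r sum_{n>=0} a_n x^n with a_0 = 1.
Substitute y = x^r sum a_n x^n and match x^{r+n}. The recurrence is
  D(n) a_n + 3 a_{n-1} + 2 a_{n-2} = 0,  where D(n) = (r+n)(r+n-1) + (5/2)(r+n) + (1/2).
  a_n = [-3 a_{n-1} - 2 a_{n-2}] / D(n).
Since the indicial polynomial factors as (r - r_1)(r - r_2), D(n) = (r_1 + n - r_1)(r_1 + n - r_2) = n(n + 1/2).
Evaluating step by step (a_0 = 1):
  n = 1: D(1) = 1(1 + 1/2) = 3/2; numerator = -3(1) = -3; a_1 = (-3)/(3/2) = -2
  n = 2: D(2) = 2(2 + 1/2) = 5; numerator = -3(-2) - 2(1) = 4; a_2 = (4)/(5) = 4/5
  n = 3: D(3) = 3(3 + 1/2) = 21/2; numerator = -3(4/5) - 2(-2) = 8/5; a_3 = (8/5)/(21/2) = 16/105
  n = 4: D(4) = 4(4 + 1/2) = 18; numerator = -3(16/105) - 2(4/5) = -72/35; a_4 = (-72/35)/(18) = -4/35
  n = 5: D(5) = 5(5 + 1/2) = 55/2; numerator = -3(-4/35) - 2(16/105) = 4/105; a_5 = (4/105)/(55/2) = 8/5775

r = -1/2; a_0 = 1; a_1 = -2; a_2 = 4/5; a_3 = 16/105; a_4 = -4/35; a_5 = 8/5775


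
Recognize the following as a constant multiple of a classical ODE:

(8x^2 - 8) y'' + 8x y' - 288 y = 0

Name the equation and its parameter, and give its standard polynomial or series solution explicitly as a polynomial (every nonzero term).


All three coefficients share the factor -8; dividing through by -8 gives  (1 - x^2) y'' - x y' + 36 y = 0.
This matches the Chebyshev equation (1 - x^2) y'' - x y' + n^2 y = 0 (note the -x y' term, not -2x y') with n^2 = 36, so n = 6; the polynomial solution is T_6(x).
With y = sum_k a_k x^k, matching x^k gives (k+2)(k+1) a_{k+2} = (k^2 - n^2) a_k = (k - 6)(k + 6) a_k. The right side vanishes at k = 6, so the series with the parity of 6 terminates at degree 6.
Standard normalization: leading coefficient of T_n is 2^(n-1), so a_6 = 2^5 = 32. Work downward with a_k = (k+1)(k+2) a_{k+2} / ((k - 6)(k + 6)):
  a_4 = (5)(6)(32) / ((4 - 6)(4 + 6)) = 960/(-20) = -48
  a_2 = (3)(4)(-48) / ((2 - 6)(2 + 6)) = -576/(-32) = 18
  a_0 = (1)(2)(18) / ((0 - 6)(0 + 6)) = 36/(-36) = -1
Hence T_6(x) = 32 x^6 - 48 x^4 + 18 x^2 - 1.

T_6(x); series = 32 x^6 - 48 x^4 + 18 x^2 - 1


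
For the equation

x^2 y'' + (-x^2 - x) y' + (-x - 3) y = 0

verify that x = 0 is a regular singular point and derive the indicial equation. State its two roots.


Divide by x^2 to reach normal form y'' + P_1(x) y' + P_2(x) y = 0 with P_1(x) = -1 - 1/x and P_2(x) = -1/x - 3/x^2.
x = 0 is a singular point because the y'-coefficient -1 - 1/x has a pole at x = 0 and the y-coefficient -1/x - 3/x^2 has a pole at x = 0.
It is a regular singular point because x P_1(x) = p(x) = -x - 1 and x^2 P_2(x) = q(x) = -x - 3 are polynomials, hence analytic at x = 0.
p(0) = -1,  q(0) = -3.
Indicial equation: r(r-1) + p(0) r + q(0) = 0, i.e. r^2 + (p(0) - 1) r + q(0) = 0, i.e. r^2 - 2 r - 3 = 0.
Discriminant: (-2)^2 - 4(-3) = 16, so r = (2 ± 4)/2.
Solving: r_1 = 3, r_2 = -1.

indicial: r^2 - 2 r - 3 = 0; roots r_1 = 3, r_2 = -1


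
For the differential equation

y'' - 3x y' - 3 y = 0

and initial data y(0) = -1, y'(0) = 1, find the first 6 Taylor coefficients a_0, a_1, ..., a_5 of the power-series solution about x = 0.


Ansatz: y(x) = sum_{n>=0} a_n x^n, so y'(x) = sum_{n>=1} n a_n x^(n-1) and y''(x) = sum_{n>=2} n(n-1) a_n x^(n-2).
Substitute into P(x) y'' + Q(x) y' + R(x) y = 0 with P(x) = 1, Q(x) = -3x, R(x) = -3, and match powers of x.
Initial conditions: a_0 = -1, a_1 = 1.
Setting the coefficient of each power of x to zero and solving order by order (substituting the coefficients already found):
  x^0: 2 a_2 - 3 a_0 = 0  ->  2 a_2 = 3 a_0 = -3  ->  a_2 = -3/2
  x^1: 6 a_3 - 6 a_1 = 0  ->  6 a_3 = 6 a_1 = 6  ->  a_3 = 1
  x^2: 12 a_4 - 9 a_2 = 0  ->  12 a_4 = 9 a_2 = -27/2  ->  a_4 = -9/8
  x^3: 20 a_5 - 12 a_3 = 0  ->  20 a_5 = 12 a_3 = 12  ->  a_5 = 3/5
Truncated series: y(x) = -1 + x - (3/2) x^2 + x^3 - (9/8) x^4 + (3/5) x^5 + O(x^6).

a_0 = -1; a_1 = 1; a_2 = -3/2; a_3 = 1; a_4 = -9/8; a_5 = 3/5


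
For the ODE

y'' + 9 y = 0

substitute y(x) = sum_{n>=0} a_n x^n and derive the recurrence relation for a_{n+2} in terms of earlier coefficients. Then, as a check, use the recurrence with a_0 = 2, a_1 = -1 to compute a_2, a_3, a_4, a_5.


Substitute y = sum_n a_n x^n into y'' + (const) y = 0.
y''(x) = sum_{n>=0} (n+2)(n+1) a_{n+2} x^n.
The ODE becomes sum_n [(n+2)(n+1) a_{n+2} + 9 a_n] x^n = 0.
Setting each coefficient to zero gives the recurrence:
  (n+2)(n+1) a_{n+2} + 9 a_n = 0,
  a_{n+2} = -9 / ((n+1)(n+2)) a_n.

Check with a_0 = 2, a_1 = -1 (apply the recurrence for n = 0, 1, 2, 3): a_0 = 2, a_1 = -1, a_2 = -9, a_3 = 3/2, a_4 = 27/4, a_5 = -27/40.

a_{n+2} = -9/((n+1)(n+2)) * a_n; check: a_0 = 2, a_1 = -1, a_2 = -9, a_3 = 3/2, a_4 = 27/4, a_5 = -27/40


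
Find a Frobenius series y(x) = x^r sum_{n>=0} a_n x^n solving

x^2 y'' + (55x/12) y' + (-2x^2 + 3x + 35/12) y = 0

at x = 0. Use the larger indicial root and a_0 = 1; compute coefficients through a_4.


Write in Frobenius form y'' + (p(x)/x) y' + (q(x)/x^2) y = 0:
  p(x) = 55/12,  q(x) = -2x^2 + 3x + 35/12.
Indicial equation: r(r-1) + (55/12) r + (35/12) = 0 -> roots r_1 = -5/4, r_2 = -7/3.
Take r = r_1 = -5/4. Let y(x) = x^r sum_{n>=0} a_n x^n with a_0 = 1.
Substitute y = x^r sum a_n x^n and match x^{r+n}. The recurrence is
  D(n) a_n + 3 a_{n-1} - 2 a_{n-2} = 0,  where D(n) = (r+n)(r+n-1) + (55/12)(r+n) + (35/12).
  a_n = [-3 a_{n-1} + 2 a_{n-2}] / D(n).
Since the indicial polynomial factors as (r - r_1)(r - r_2), D(n) = (r_1 + n - r_1)(r_1 + n - r_2) = n(n + 13/12).
Evaluating step by step (a_0 = 1):
  n = 1: D(1) = 1(1 + 13/12) = 25/12; numerator = -3(1) = -3; a_1 = (-3)/(25/12) = -36/25
  n = 2: D(2) = 2(2 + 13/12) = 37/6; numerator = -3(-36/25) + 2(1) = 158/25; a_2 = (158/25)/(37/6) = 948/925
  n = 3: D(3) = 3(3 + 13/12) = 49/4; numerator = -3(948/925) + 2(-36/25) = -5508/925; a_3 = (-5508/925)/(49/4) = -22032/45325
  n = 4: D(4) = 4(4 + 13/12) = 61/3; numerator = -3(-22032/45325) + 2(948/925) = 6360/1813; a_4 = (6360/1813)/(61/3) = 19080/110593

r = -5/4; a_0 = 1; a_1 = -36/25; a_2 = 948/925; a_3 = -22032/45325; a_4 = 19080/110593


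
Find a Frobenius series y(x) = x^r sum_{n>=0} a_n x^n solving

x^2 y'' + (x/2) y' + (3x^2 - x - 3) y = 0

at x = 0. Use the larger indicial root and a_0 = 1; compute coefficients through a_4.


Write in Frobenius form y'' + (p(x)/x) y' + (q(x)/x^2) y = 0:
  p(x) = 1/2,  q(x) = 3x^2 - x - 3.
Indicial equation: r(r-1) + (1/2) r + (-3) = 0 -> roots r_1 = 2, r_2 = -3/2.
Take r = r_1 = 2. Let y(x) = x^r sum_{n>=0} a_n x^n with a_0 = 1.
Substitute y = x^r sum a_n x^n and match x^{r+n}. The recurrence is
  D(n) a_n - 1 a_{n-1} + 3 a_{n-2} = 0,  where D(n) = (r+n)(r+n-1) + (1/2)(r+n) + (-3).
  a_n = [1 a_{n-1} - 3 a_{n-2}] / D(n).
Since the indicial polynomial factors as (r - r_1)(r - r_2), D(n) = (r_1 + n - r_1)(r_1 + n - r_2) = n(n + 7/2).
Evaluating step by step (a_0 = 1):
  n = 1: D(1) = 1(1 + 7/2) = 9/2; numerator = 1(1) = 1; a_1 = (1)/(9/2) = 2/9
  n = 2: D(2) = 2(2 + 7/2) = 11; numerator = 1(2/9) - 3(1) = -25/9; a_2 = (-25/9)/(11) = -25/99
  n = 3: D(3) = 3(3 + 7/2) = 39/2; numerator = 1(-25/99) - 3(2/9) = -91/99; a_3 = (-91/99)/(39/2) = -14/297
  n = 4: D(4) = 4(4 + 7/2) = 30; numerator = 1(-14/297) - 3(-25/99) = 211/297; a_4 = (211/297)/(30) = 211/8910

r = 2; a_0 = 1; a_1 = 2/9; a_2 = -25/99; a_3 = -14/297; a_4 = 211/8910


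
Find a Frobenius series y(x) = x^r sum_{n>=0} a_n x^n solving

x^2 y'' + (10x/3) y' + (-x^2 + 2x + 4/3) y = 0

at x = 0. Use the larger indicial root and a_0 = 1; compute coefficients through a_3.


Write in Frobenius form y'' + (p(x)/x) y' + (q(x)/x^2) y = 0:
  p(x) = 10/3,  q(x) = -x^2 + 2x + 4/3.
Indicial equation: r(r-1) + (10/3) r + (4/3) = 0 -> roots r_1 = -1, r_2 = -4/3.
Take r = r_1 = -1. Let y(x) = x^r sum_{n>=0} a_n x^n with a_0 = 1.
Substitute y = x^r sum a_n x^n and match x^{r+n}. The recurrence is
  D(n) a_n + 2 a_{n-1} - 1 a_{n-2} = 0,  where D(n) = (r+n)(r+n-1) + (10/3)(r+n) + (4/3).
  a_n = [-2 a_{n-1} + 1 a_{n-2}] / D(n).
Since the indicial polynomial factors as (r - r_1)(r - r_2), D(n) = (r_1 + n - r_1)(r_1 + n - r_2) = n(n + 1/3).
Evaluating step by step (a_0 = 1):
  n = 1: D(1) = 1(1 + 1/3) = 4/3; numerator = -2(1) = -2; a_1 = (-2)/(4/3) = -3/2
  n = 2: D(2) = 2(2 + 1/3) = 14/3; numerator = -2(-3/2) + 1(1) = 4; a_2 = (4)/(14/3) = 6/7
  n = 3: D(3) = 3(3 + 1/3) = 10; numerator = -2(6/7) + 1(-3/2) = -45/14; a_3 = (-45/14)/(10) = -9/28

r = -1; a_0 = 1; a_1 = -3/2; a_2 = 6/7; a_3 = -9/28


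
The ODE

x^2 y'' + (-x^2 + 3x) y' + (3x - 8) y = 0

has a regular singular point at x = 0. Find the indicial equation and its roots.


Divide by x^2 to reach normal form y'' + P_1(x) y' + P_2(x) y = 0 with P_1(x) = -1 + 3/x and P_2(x) = 3/x - 8/x^2.
x = 0 is a singular point because the y'-coefficient -1 + 3/x has a pole at x = 0 and the y-coefficient 3/x - 8/x^2 has a pole at x = 0.
It is a regular singular point because x P_1(x) = p(x) = 3 - x and x^2 P_2(x) = q(x) = 3x - 8 are polynomials, hence analytic at x = 0.
p(0) = 3,  q(0) = -8.
Indicial equation: r(r-1) + p(0) r + q(0) = 0, i.e. r^2 + (p(0) - 1) r + q(0) = 0, i.e. r^2 + 2 r - 8 = 0.
Discriminant: (2)^2 - 4(-8) = 36, so r = (-2 ± 6)/2.
Solving: r_1 = 2, r_2 = -4.

indicial: r^2 + 2 r - 8 = 0; roots r_1 = 2, r_2 = -4


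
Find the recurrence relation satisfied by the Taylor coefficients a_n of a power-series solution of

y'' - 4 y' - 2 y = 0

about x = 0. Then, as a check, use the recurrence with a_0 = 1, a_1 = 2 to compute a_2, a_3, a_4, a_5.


Substitute y = sum_n a_n x^n.
y''(x) has coefficient (n+2)(n+1) a_{n+2} at x^n;
-4 y'(x) has coefficient -4 (n+1) a_{n+1} at x^n;
-2 y(x) has coefficient -2 a_n at x^n.
Matching x^n: (n+2)(n+1) a_{n+2} - 4 (n+1) a_{n+1} - 2 a_n = 0.
Thus a_{n+2} = [4 (n+1) a_{n+1} + 2 a_n] / ((n+1)(n+2)).

Check with a_0 = 1, a_1 = 2 (apply the recurrence for n = 0, 1, 2, 3): a_0 = 1, a_1 = 2, a_2 = 5, a_3 = 22/3, a_4 = 49/6, a_5 = 109/15.

a_(n+2) = [4 (n+1) a_(n+1) + 2 a_n] / ((n+1)(n+2)); check: a_0 = 1, a_1 = 2, a_2 = 5, a_3 = 22/3, a_4 = 49/6, a_5 = 109/15


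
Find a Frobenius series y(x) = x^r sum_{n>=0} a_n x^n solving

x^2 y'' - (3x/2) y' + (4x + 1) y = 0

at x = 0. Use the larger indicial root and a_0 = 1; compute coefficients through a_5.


Write in Frobenius form y'' + (p(x)/x) y' + (q(x)/x^2) y = 0:
  p(x) = -3/2,  q(x) = 4x + 1.
Indicial equation: r(r-1) + (-3/2) r + (1) = 0 -> roots r_1 = 2, r_2 = 1/2.
Take r = r_1 = 2. Let y(x) = x^r sum_{n>=0} a_n x^n with a_0 = 1.
Substitute y = x^r sum a_n x^n and match x^{r+n}. The recurrence is
  D(n) a_n + 4 a_{n-1} = 0,  where D(n) = (r+n)(r+n-1) + (-3/2)(r+n) + (1).
  a_n = -4 / D(n) * a_{n-1}.
Since the indicial polynomial factors as (r - r_1)(r - r_2), D(n) = (r_1 + n - r_1)(r_1 + n - r_2) = n(n + 3/2).
Evaluating step by step (a_0 = 1):
  n = 1: D(1) = 1(1 + 3/2) = 5/2; numerator = -4(1) = -4; a_1 = (-4)/(5/2) = -8/5
  n = 2: D(2) = 2(2 + 3/2) = 7; numerator = -4(-8/5) = 32/5; a_2 = (32/5)/(7) = 32/35
  n = 3: D(3) = 3(3 + 3/2) = 27/2; numerator = -4(32/35) = -128/35; a_3 = (-128/35)/(27/2) = -256/945
  n = 4: D(4) = 4(4 + 3/2) = 22; numerator = -4(-256/945) = 1024/945; a_4 = (1024/945)/(22) = 512/10395
  n = 5: D(5) = 5(5 + 3/2) = 65/2; numerator = -4(512/10395) = -2048/10395; a_5 = (-2048/10395)/(65/2) = -4096/675675

r = 2; a_0 = 1; a_1 = -8/5; a_2 = 32/35; a_3 = -256/945; a_4 = 512/10395; a_5 = -4096/675675


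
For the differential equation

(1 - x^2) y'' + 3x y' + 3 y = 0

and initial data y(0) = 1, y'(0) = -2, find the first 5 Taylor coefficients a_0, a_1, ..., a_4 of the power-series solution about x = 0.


Ansatz: y(x) = sum_{n>=0} a_n x^n, so y'(x) = sum_{n>=1} n a_n x^(n-1) and y''(x) = sum_{n>=2} n(n-1) a_n x^(n-2).
Substitute into P(x) y'' + Q(x) y' + R(x) y = 0 with P(x) = 1 - x^2, Q(x) = 3x, R(x) = 3, and match powers of x.
Initial conditions: a_0 = 1, a_1 = -2.
Setting the coefficient of each power of x to zero and solving order by order (substituting the coefficients already found):
  x^0: 2 a_2 + 3 a_0 = 0  ->  2 a_2 = -3 a_0 = -3  ->  a_2 = -3/2
  x^1: 6 a_3 + 6 a_1 = 0  ->  6 a_3 = -6 a_1 = 12  ->  a_3 = 2
  x^2: 12 a_4 + 7 a_2 = 0  ->  12 a_4 = -7 a_2 = 21/2  ->  a_4 = 7/8
Truncated series: y(x) = 1 - 2 x - (3/2) x^2 + 2 x^3 + (7/8) x^4 + O(x^5).

a_0 = 1; a_1 = -2; a_2 = -3/2; a_3 = 2; a_4 = 7/8


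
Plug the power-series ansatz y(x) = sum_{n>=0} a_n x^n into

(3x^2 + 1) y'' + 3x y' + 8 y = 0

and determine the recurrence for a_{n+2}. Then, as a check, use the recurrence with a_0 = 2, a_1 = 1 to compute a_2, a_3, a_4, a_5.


Substitute y = sum_n a_n x^n.
(1 + 3 x^2) y'' contributes (n+2)(n+1) a_{n+2} + 3 n(n-1) a_n at x^n.
3 x y'(x) contributes 3 n a_n at x^n.
8 y(x) contributes 8 a_n at x^n.
Matching x^n: (n+2)(n+1) a_{n+2} + (3 n(n-1) + 3 n + 8) a_n = 0.
Thus a_{n+2} = (-3 n(n-1) - 3 n - 8) / ((n+1)(n+2)) * a_n.

Check with a_0 = 2, a_1 = 1 (apply the recurrence for n = 0, 1, 2, 3): a_0 = 2, a_1 = 1, a_2 = -8, a_3 = -11/6, a_4 = 40/3, a_5 = 77/24.

a_(n+2) = (-3 n(n-1) - 3 n - 8) / ((n+1)(n+2)) * a_n; check: a_0 = 2, a_1 = 1, a_2 = -8, a_3 = -11/6, a_4 = 40/3, a_5 = 77/24


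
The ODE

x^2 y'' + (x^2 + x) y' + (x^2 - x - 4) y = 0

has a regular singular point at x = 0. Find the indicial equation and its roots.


Divide by x^2 to reach normal form y'' + P_1(x) y' + P_2(x) y = 0 with P_1(x) = 1 + 1/x and P_2(x) = 1 - 1/x - 4/x^2.
x = 0 is a singular point because the y'-coefficient 1 + 1/x has a pole at x = 0 and the y-coefficient 1 - 1/x - 4/x^2 has a pole at x = 0.
It is a regular singular point because x P_1(x) = p(x) = x + 1 and x^2 P_2(x) = q(x) = x^2 - x - 4 are polynomials, hence analytic at x = 0.
p(0) = 1,  q(0) = -4.
Indicial equation: r(r-1) + p(0) r + q(0) = 0, i.e. r^2 + (p(0) - 1) r + q(0) = 0, i.e. r^2 - 4 = 0.
Discriminant: (0)^2 - 4(-4) = 16, so r = (0 ± 4)/2.
Solving: r_1 = 2, r_2 = -2.

indicial: r^2 - 4 = 0; roots r_1 = 2, r_2 = -2


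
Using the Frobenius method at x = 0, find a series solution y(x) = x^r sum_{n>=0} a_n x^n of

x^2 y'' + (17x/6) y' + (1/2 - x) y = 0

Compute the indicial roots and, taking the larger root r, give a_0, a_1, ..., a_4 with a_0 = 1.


Write in Frobenius form y'' + (p(x)/x) y' + (q(x)/x^2) y = 0:
  p(x) = 17/6,  q(x) = 1/2 - x.
Indicial equation: r(r-1) + (17/6) r + (1/2) = 0 -> roots r_1 = -1/3, r_2 = -3/2.
Take r = r_1 = -1/3. Let y(x) = x^r sum_{n>=0} a_n x^n with a_0 = 1.
Substitute y = x^r sum a_n x^n and match x^{r+n}. The recurrence is
  D(n) a_n - 1 a_{n-1} = 0,  where D(n) = (r+n)(r+n-1) + (17/6)(r+n) + (1/2).
  a_n = 1 / D(n) * a_{n-1}.
Since the indicial polynomial factors as (r - r_1)(r - r_2), D(n) = (r_1 + n - r_1)(r_1 + n - r_2) = n(n + 7/6).
Evaluating step by step (a_0 = 1):
  n = 1: D(1) = 1(1 + 7/6) = 13/6; numerator = 1(1) = 1; a_1 = (1)/(13/6) = 6/13
  n = 2: D(2) = 2(2 + 7/6) = 19/3; numerator = 1(6/13) = 6/13; a_2 = (6/13)/(19/3) = 18/247
  n = 3: D(3) = 3(3 + 7/6) = 25/2; numerator = 1(18/247) = 18/247; a_3 = (18/247)/(25/2) = 36/6175
  n = 4: D(4) = 4(4 + 7/6) = 62/3; numerator = 1(36/6175) = 36/6175; a_4 = (36/6175)/(62/3) = 54/191425

r = -1/3; a_0 = 1; a_1 = 6/13; a_2 = 18/247; a_3 = 36/6175; a_4 = 54/191425


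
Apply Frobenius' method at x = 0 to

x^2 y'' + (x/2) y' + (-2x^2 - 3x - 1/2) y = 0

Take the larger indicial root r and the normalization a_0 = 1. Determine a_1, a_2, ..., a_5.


Write in Frobenius form y'' + (p(x)/x) y' + (q(x)/x^2) y = 0:
  p(x) = 1/2,  q(x) = -2x^2 - 3x - 1/2.
Indicial equation: r(r-1) + (1/2) r + (-1/2) = 0 -> roots r_1 = 1, r_2 = -1/2.
Take r = r_1 = 1. Let y(x) = x^r sum_{n>=0} a_n x^n with a_0 = 1.
Substitute y = x^r sum a_n x^n and match x^{r+n}. The recurrence is
  D(n) a_n - 3 a_{n-1} - 2 a_{n-2} = 0,  where D(n) = (r+n)(r+n-1) + (1/2)(r+n) + (-1/2).
  a_n = [3 a_{n-1} + 2 a_{n-2}] / D(n).
Since the indicial polynomial factors as (r - r_1)(r - r_2), D(n) = (r_1 + n - r_1)(r_1 + n - r_2) = n(n + 3/2).
Evaluating step by step (a_0 = 1):
  n = 1: D(1) = 1(1 + 3/2) = 5/2; numerator = 3(1) = 3; a_1 = (3)/(5/2) = 6/5
  n = 2: D(2) = 2(2 + 3/2) = 7; numerator = 3(6/5) + 2(1) = 28/5; a_2 = (28/5)/(7) = 4/5
  n = 3: D(3) = 3(3 + 3/2) = 27/2; numerator = 3(4/5) + 2(6/5) = 24/5; a_3 = (24/5)/(27/2) = 16/45
  n = 4: D(4) = 4(4 + 3/2) = 22; numerator = 3(16/45) + 2(4/5) = 8/3; a_4 = (8/3)/(22) = 4/33
  n = 5: D(5) = 5(5 + 3/2) = 65/2; numerator = 3(4/33) + 2(16/45) = 532/495; a_5 = (532/495)/(65/2) = 1064/32175

r = 1; a_0 = 1; a_1 = 6/5; a_2 = 4/5; a_3 = 16/45; a_4 = 4/33; a_5 = 1064/32175


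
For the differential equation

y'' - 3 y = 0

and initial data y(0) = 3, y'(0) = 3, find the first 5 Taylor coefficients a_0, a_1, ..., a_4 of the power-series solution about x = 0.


Ansatz: y(x) = sum_{n>=0} a_n x^n, so y'(x) = sum_{n>=1} n a_n x^(n-1) and y''(x) = sum_{n>=2} n(n-1) a_n x^(n-2).
Substitute into P(x) y'' + Q(x) y' + R(x) y = 0 with P(x) = 1, Q(x) = 0, R(x) = -3, and match powers of x.
Initial conditions: a_0 = 3, a_1 = 3.
Setting the coefficient of each power of x to zero and solving order by order (substituting the coefficients already found):
  x^0: 2 a_2 - 3 a_0 = 0  ->  2 a_2 = 3 a_0 = 9  ->  a_2 = 9/2
  x^1: 6 a_3 - 3 a_1 = 0  ->  6 a_3 = 3 a_1 = 9  ->  a_3 = 3/2
  x^2: 12 a_4 - 3 a_2 = 0  ->  12 a_4 = 3 a_2 = 27/2  ->  a_4 = 9/8
Truncated series: y(x) = 3 + 3 x + (9/2) x^2 + (3/2) x^3 + (9/8) x^4 + O(x^5).

a_0 = 3; a_1 = 3; a_2 = 9/2; a_3 = 3/2; a_4 = 9/8


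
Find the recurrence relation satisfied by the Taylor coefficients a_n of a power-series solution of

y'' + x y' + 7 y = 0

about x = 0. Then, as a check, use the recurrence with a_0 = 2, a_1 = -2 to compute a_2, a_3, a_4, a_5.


Substitute y = sum_n a_n x^n.
y''(x) has coefficient (n+2)(n+1) a_{n+2} at x^n;
x y'(x) has coefficient n a_n at x^n (shift);
7 y(x) has coefficient 7 a_n at x^n.
Matching x^n: (n+2)(n+1) a_{n+2} + (n + 7) a_n = 0.
Thus a_{n+2} = (-n - 7) / ((n+1)(n+2)) * a_n.

Check with a_0 = 2, a_1 = -2 (apply the recurrence for n = 0, 1, 2, 3): a_0 = 2, a_1 = -2, a_2 = -7, a_3 = 8/3, a_4 = 21/4, a_5 = -4/3.

a_(n+2) = (-n - 7) / ((n+1)(n+2)) * a_n; check: a_0 = 2, a_1 = -2, a_2 = -7, a_3 = 8/3, a_4 = 21/4, a_5 = -4/3


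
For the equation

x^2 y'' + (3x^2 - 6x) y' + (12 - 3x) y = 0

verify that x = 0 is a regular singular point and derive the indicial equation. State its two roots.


Divide by x^2 to reach normal form y'' + P_1(x) y' + P_2(x) y = 0 with P_1(x) = 3 - 6/x and P_2(x) = -3/x + 12/x^2.
x = 0 is a singular point because the y'-coefficient 3 - 6/x has a pole at x = 0 and the y-coefficient -3/x + 12/x^2 has a pole at x = 0.
It is a regular singular point because x P_1(x) = p(x) = 3x - 6 and x^2 P_2(x) = q(x) = 12 - 3x are polynomials, hence analytic at x = 0.
p(0) = -6,  q(0) = 12.
Indicial equation: r(r-1) + p(0) r + q(0) = 0, i.e. r^2 + (p(0) - 1) r + q(0) = 0, i.e. r^2 - 7 r + 12 = 0.
Discriminant: (-7)^2 - 4(12) = 1, so r = (7 ± 1)/2.
Solving: r_1 = 4, r_2 = 3.

indicial: r^2 - 7 r + 12 = 0; roots r_1 = 4, r_2 = 3


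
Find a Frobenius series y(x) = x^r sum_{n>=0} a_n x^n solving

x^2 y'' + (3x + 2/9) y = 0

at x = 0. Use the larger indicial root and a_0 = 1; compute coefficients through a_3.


Write in Frobenius form y'' + (p(x)/x) y' + (q(x)/x^2) y = 0:
  p(x) = 0,  q(x) = 3x + 2/9.
Indicial equation: r(r-1) + (0) r + (2/9) = 0 -> roots r_1 = 2/3, r_2 = 1/3.
Take r = r_1 = 2/3. Let y(x) = x^r sum_{n>=0} a_n x^n with a_0 = 1.
Substitute y = x^r sum a_n x^n and match x^{r+n}. The recurrence is
  D(n) a_n + 3 a_{n-1} = 0,  where D(n) = (r+n)(r+n-1) + (0)(r+n) + (2/9).
  a_n = -3 / D(n) * a_{n-1}.
Since the indicial polynomial factors as (r - r_1)(r - r_2), D(n) = (r_1 + n - r_1)(r_1 + n - r_2) = n(n + 1/3).
Evaluating step by step (a_0 = 1):
  n = 1: D(1) = 1(1 + 1/3) = 4/3; numerator = -3(1) = -3; a_1 = (-3)/(4/3) = -9/4
  n = 2: D(2) = 2(2 + 1/3) = 14/3; numerator = -3(-9/4) = 27/4; a_2 = (27/4)/(14/3) = 81/56
  n = 3: D(3) = 3(3 + 1/3) = 10; numerator = -3(81/56) = -243/56; a_3 = (-243/56)/(10) = -243/560

r = 2/3; a_0 = 1; a_1 = -9/4; a_2 = 81/56; a_3 = -243/560


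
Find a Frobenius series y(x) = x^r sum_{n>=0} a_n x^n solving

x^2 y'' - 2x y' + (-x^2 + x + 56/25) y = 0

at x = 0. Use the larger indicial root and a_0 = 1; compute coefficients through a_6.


Write in Frobenius form y'' + (p(x)/x) y' + (q(x)/x^2) y = 0:
  p(x) = -2,  q(x) = -x^2 + x + 56/25.
Indicial equation: r(r-1) + (-2) r + (56/25) = 0 -> roots r_1 = 8/5, r_2 = 7/5.
Take r = r_1 = 8/5. Let y(x) = x^r sum_{n>=0} a_n x^n with a_0 = 1.
Substitute y = x^r sum a_n x^n and match x^{r+n}. The recurrence is
  D(n) a_n + 1 a_{n-1} - 1 a_{n-2} = 0,  where D(n) = (r+n)(r+n-1) + (-2)(r+n) + (56/25).
  a_n = [-1 a_{n-1} + 1 a_{n-2}] / D(n).
Since the indicial polynomial factors as (r - r_1)(r - r_2), D(n) = (r_1 + n - r_1)(r_1 + n - r_2) = n(n + 1/5).
Evaluating step by step (a_0 = 1):
  n = 1: D(1) = 1(1 + 1/5) = 6/5; numerator = -1(1) = -1; a_1 = (-1)/(6/5) = -5/6
  n = 2: D(2) = 2(2 + 1/5) = 22/5; numerator = -1(-5/6) + 1(1) = 11/6; a_2 = (11/6)/(22/5) = 5/12
  n = 3: D(3) = 3(3 + 1/5) = 48/5; numerator = -1(5/12) + 1(-5/6) = -5/4; a_3 = (-5/4)/(48/5) = -25/192
  n = 4: D(4) = 4(4 + 1/5) = 84/5; numerator = -1(-25/192) + 1(5/12) = 35/64; a_4 = (35/64)/(84/5) = 25/768
  n = 5: D(5) = 5(5 + 1/5) = 26; numerator = -1(25/768) + 1(-25/192) = -125/768; a_5 = (-125/768)/(26) = -125/19968
  n = 6: D(6) = 6(6 + 1/5) = 186/5; numerator = -1(-125/19968) + 1(25/768) = 775/19968; a_6 = (775/19968)/(186/5) = 125/119808

r = 8/5; a_0 = 1; a_1 = -5/6; a_2 = 5/12; a_3 = -25/192; a_4 = 25/768; a_5 = -125/19968; a_6 = 125/119808


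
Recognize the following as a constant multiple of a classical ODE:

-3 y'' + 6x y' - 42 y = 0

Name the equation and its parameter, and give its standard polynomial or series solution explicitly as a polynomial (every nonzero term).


All three coefficients share the factor -3; dividing through by -3 gives  y'' - 2x y' + 14 y = 0.
This matches the Hermite equation y'' - 2x y' + 2n y = 0 with 2n = 14, so n = 7; the polynomial solution is H_7(x).
With y = sum_k a_k x^k, matching x^k gives (k+2)(k+1) a_{k+2} = 2(k - n) a_k = 2(k - 7) a_k. The right side vanishes at k = 7, so the series with the parity of 7 terminates at degree 7.
Standard normalization: leading coefficient of H_n is 2^n, so a_7 = 2^7 = 128. Work downward with a_k = (k+1)(k+2) a_{k+2} / (2(k - n)):
  a_5 = (6)(7)(128) / (2(5 - 7)) = 5376/(-4) = -1344
  a_3 = (4)(5)(-1344) / (2(3 - 7)) = -26880/(-8) = 3360
  a_1 = (2)(3)(3360) / (2(1 - 7)) = 20160/(-12) = -1680
Hence H_7(x) = 128 x^7 - 1344 x^5 + 3360 x^3 - 1680 x.

H_7(x); series = 128 x^7 - 1344 x^5 + 3360 x^3 - 1680 x


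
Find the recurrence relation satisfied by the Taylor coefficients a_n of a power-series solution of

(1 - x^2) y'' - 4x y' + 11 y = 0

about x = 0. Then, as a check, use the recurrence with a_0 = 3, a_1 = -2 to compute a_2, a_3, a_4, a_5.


Substitute y = sum_n a_n x^n.
(1 - 1 x^2) y'' contributes (n+2)(n+1) a_{n+2} - n(n-1) a_n at x^n.
-4 x y'(x) contributes -4 n a_n at x^n.
11 y(x) contributes 11 a_n at x^n.
Matching x^n: (n+2)(n+1) a_{n+2} + (-n(n-1) - 4 n + 11) a_n = 0.
Thus a_{n+2} = (n(n-1) + 4 n - 11) / ((n+1)(n+2)) * a_n.

Check with a_0 = 3, a_1 = -2 (apply the recurrence for n = 0, 1, 2, 3): a_0 = 3, a_1 = -2, a_2 = -33/2, a_3 = 7/3, a_4 = 11/8, a_5 = 49/60.

a_(n+2) = (n(n-1) + 4 n - 11) / ((n+1)(n+2)) * a_n; check: a_0 = 3, a_1 = -2, a_2 = -33/2, a_3 = 7/3, a_4 = 11/8, a_5 = 49/60


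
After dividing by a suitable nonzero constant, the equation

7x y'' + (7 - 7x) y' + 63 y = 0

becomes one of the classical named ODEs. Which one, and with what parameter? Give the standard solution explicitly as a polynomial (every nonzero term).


All three coefficients share the factor 7; dividing through by 7 gives  x y'' + (1 - x) y' + 9 y = 0.
This matches the Laguerre equation x y'' + (1 - x) y' + n y = 0 with n = 9; the polynomial solution is L_9(x).
With y = sum_k a_k x^k, matching x^k gives (k+1)k a_{k+1} + (k+1) a_{k+1} - k a_k + n a_k = 0, i.e. (k+1)^2 a_{k+1} = (k - n) a_k = (k - 9) a_k. The right side vanishes at k = 9, so the series terminates at degree 9.
Standard normalization L_n(0) = 1 gives a_0 = 1. Work upward with a_{k+1} = (k - 9) a_k / (k+1)^2:
  a_1 = (0 - 9)(1) / 1^2 = -9/1 = -9
  a_2 = (1 - 9)(-9) / 2^2 = 72/4 = 18
  a_3 = (2 - 9)(18) / 3^2 = -126/9 = -14
  a_4 = (3 - 9)(-14) / 4^2 = 84/16 = 21/4
  a_5 = (4 - 9)(21/4) / 5^2 = (-105/4)/25 = -21/20
  a_6 = (5 - 9)(-21/20) / 6^2 = (21/5)/36 = 7/60
  a_7 = (6 - 9)(7/60) / 7^2 = (-7/20)/49 = -1/140
  a_8 = (7 - 9)(-1/140) / 8^2 = (1/70)/64 = 1/4480
  a_9 = (8 - 9)(1/4480) / 9^2 = (-1/4480)/81 = -1/362880
Hence L_9(x) = -x^9/362880 + x^8/4480 - x^7/140 + 7 x^6/60 - 21 x^5/20 + 21 x^4/4 - 14 x^3 + 18 x^2 - 9 x + 1.

L_9(x); series = -x^9/362880 + x^8/4480 - x^7/140 + 7 x^6/60 - 21 x^5/20 + 21 x^4/4 - 14 x^3 + 18 x^2 - 9 x + 1


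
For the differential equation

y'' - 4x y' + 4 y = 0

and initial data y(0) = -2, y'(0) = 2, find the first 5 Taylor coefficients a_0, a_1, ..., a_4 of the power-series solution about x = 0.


Ansatz: y(x) = sum_{n>=0} a_n x^n, so y'(x) = sum_{n>=1} n a_n x^(n-1) and y''(x) = sum_{n>=2} n(n-1) a_n x^(n-2).
Substitute into P(x) y'' + Q(x) y' + R(x) y = 0 with P(x) = 1, Q(x) = -4x, R(x) = 4, and match powers of x.
Initial conditions: a_0 = -2, a_1 = 2.
Setting the coefficient of each power of x to zero and solving order by order (substituting the coefficients already found):
  x^0: 2 a_2 + 4 a_0 = 0  ->  2 a_2 = -4 a_0 = 8  ->  a_2 = 4
  x^1: 6 a_3 = 0  ->  a_3 = 0
  x^2: 12 a_4 - 4 a_2 = 0  ->  12 a_4 = 4 a_2 = 16  ->  a_4 = 4/3
Truncated series: y(x) = -2 + 2 x + 4 x^2 + (4/3) x^4 + O(x^5).

a_0 = -2; a_1 = 2; a_2 = 4; a_3 = 0; a_4 = 4/3


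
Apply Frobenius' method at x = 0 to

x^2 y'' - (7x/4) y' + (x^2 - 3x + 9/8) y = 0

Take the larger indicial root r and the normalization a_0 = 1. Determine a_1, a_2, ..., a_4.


Write in Frobenius form y'' + (p(x)/x) y' + (q(x)/x^2) y = 0:
  p(x) = -7/4,  q(x) = x^2 - 3x + 9/8.
Indicial equation: r(r-1) + (-7/4) r + (9/8) = 0 -> roots r_1 = 9/4, r_2 = 1/2.
Take r = r_1 = 9/4. Let y(x) = x^r sum_{n>=0} a_n x^n with a_0 = 1.
Substitute y = x^r sum a_n x^n and match x^{r+n}. The recurrence is
  D(n) a_n - 3 a_{n-1} + 1 a_{n-2} = 0,  where D(n) = (r+n)(r+n-1) + (-7/4)(r+n) + (9/8).
  a_n = [3 a_{n-1} - 1 a_{n-2}] / D(n).
Since the indicial polynomial factors as (r - r_1)(r - r_2), D(n) = (r_1 + n - r_1)(r_1 + n - r_2) = n(n + 7/4).
Evaluating step by step (a_0 = 1):
  n = 1: D(1) = 1(1 + 7/4) = 11/4; numerator = 3(1) = 3; a_1 = (3)/(11/4) = 12/11
  n = 2: D(2) = 2(2 + 7/4) = 15/2; numerator = 3(12/11) - 1(1) = 25/11; a_2 = (25/11)/(15/2) = 10/33
  n = 3: D(3) = 3(3 + 7/4) = 57/4; numerator = 3(10/33) - 1(12/11) = -2/11; a_3 = (-2/11)/(57/4) = -8/627
  n = 4: D(4) = 4(4 + 7/4) = 23; numerator = 3(-8/627) - 1(10/33) = -214/627; a_4 = (-214/627)/(23) = -214/14421

r = 9/4; a_0 = 1; a_1 = 12/11; a_2 = 10/33; a_3 = -8/627; a_4 = -214/14421


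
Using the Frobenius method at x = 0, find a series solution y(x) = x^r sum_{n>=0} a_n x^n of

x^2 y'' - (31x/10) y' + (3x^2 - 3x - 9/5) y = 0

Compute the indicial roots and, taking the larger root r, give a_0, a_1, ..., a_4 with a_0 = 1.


Write in Frobenius form y'' + (p(x)/x) y' + (q(x)/x^2) y = 0:
  p(x) = -31/10,  q(x) = 3x^2 - 3x - 9/5.
Indicial equation: r(r-1) + (-31/10) r + (-9/5) = 0 -> roots r_1 = 9/2, r_2 = -2/5.
Take r = r_1 = 9/2. Let y(x) = x^r sum_{n>=0} a_n x^n with a_0 = 1.
Substitute y = x^r sum a_n x^n and match x^{r+n}. The recurrence is
  D(n) a_n - 3 a_{n-1} + 3 a_{n-2} = 0,  where D(n) = (r+n)(r+n-1) + (-31/10)(r+n) + (-9/5).
  a_n = [3 a_{n-1} - 3 a_{n-2}] / D(n).
Since the indicial polynomial factors as (r - r_1)(r - r_2), D(n) = (r_1 + n - r_1)(r_1 + n - r_2) = n(n + 49/10).
Evaluating step by step (a_0 = 1):
  n = 1: D(1) = 1(1 + 49/10) = 59/10; numerator = 3(1) = 3; a_1 = (3)/(59/10) = 30/59
  n = 2: D(2) = 2(2 + 49/10) = 69/5; numerator = 3(30/59) - 3(1) = -87/59; a_2 = (-87/59)/(69/5) = -145/1357
  n = 3: D(3) = 3(3 + 49/10) = 237/10; numerator = 3(-145/1357) - 3(30/59) = -2505/1357; a_3 = (-2505/1357)/(237/10) = -8350/107203
  n = 4: D(4) = 4(4 + 49/10) = 178/5; numerator = 3(-8350/107203) - 3(-145/1357) = 405/4661; a_4 = (405/4661)/(178/5) = 2025/829658

r = 9/2; a_0 = 1; a_1 = 30/59; a_2 = -145/1357; a_3 = -8350/107203; a_4 = 2025/829658


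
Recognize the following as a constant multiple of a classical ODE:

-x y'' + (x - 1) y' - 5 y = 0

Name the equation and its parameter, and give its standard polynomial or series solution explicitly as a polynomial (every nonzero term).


All three coefficients share the factor -1; dividing through by -1 gives  x y'' + (1 - x) y' + 5 y = 0.
This matches the Laguerre equation x y'' + (1 - x) y' + n y = 0 with n = 5; the polynomial solution is L_5(x).
With y = sum_k a_k x^k, matching x^k gives (k+1)k a_{k+1} + (k+1) a_{k+1} - k a_k + n a_k = 0, i.e. (k+1)^2 a_{k+1} = (k - n) a_k = (k - 5) a_k. The right side vanishes at k = 5, so the series terminates at degree 5.
Standard normalization L_n(0) = 1 gives a_0 = 1. Work upward with a_{k+1} = (k - 5) a_k / (k+1)^2:
  a_1 = (0 - 5)(1) / 1^2 = -5/1 = -5
  a_2 = (1 - 5)(-5) / 2^2 = 20/4 = 5
  a_3 = (2 - 5)(5) / 3^2 = -15/9 = -5/3
  a_4 = (3 - 5)(-5/3) / 4^2 = (10/3)/16 = 5/24
  a_5 = (4 - 5)(5/24) / 5^2 = (-5/24)/25 = -1/120
Hence L_5(x) = -x^5/120 + 5 x^4/24 - 5 x^3/3 + 5 x^2 - 5 x + 1.

L_5(x); series = -x^5/120 + 5 x^4/24 - 5 x^3/3 + 5 x^2 - 5 x + 1


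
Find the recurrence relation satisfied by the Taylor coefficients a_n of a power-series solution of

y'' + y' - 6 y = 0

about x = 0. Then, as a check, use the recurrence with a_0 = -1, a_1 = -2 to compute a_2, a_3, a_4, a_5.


Substitute y = sum_n a_n x^n.
y''(x) has coefficient (n+2)(n+1) a_{n+2} at x^n;
y'(x) has coefficient (n+1) a_{n+1} at x^n;
-6 y(x) has coefficient -6 a_n at x^n.
Matching x^n: (n+2)(n+1) a_{n+2} + (n+1) a_{n+1} - 6 a_n = 0.
Thus a_{n+2} = [-(n+1) a_{n+1} + 6 a_n] / ((n+1)(n+2)).

Check with a_0 = -1, a_1 = -2 (apply the recurrence for n = 0, 1, 2, 3): a_0 = -1, a_1 = -2, a_2 = -2, a_3 = -4/3, a_4 = -2/3, a_5 = -4/15.

a_(n+2) = [-(n+1) a_(n+1) + 6 a_n] / ((n+1)(n+2)); check: a_0 = -1, a_1 = -2, a_2 = -2, a_3 = -4/3, a_4 = -2/3, a_5 = -4/15


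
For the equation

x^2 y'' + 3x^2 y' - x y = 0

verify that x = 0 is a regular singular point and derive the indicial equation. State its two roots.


Divide by x^2 to reach normal form y'' + P_1(x) y' + P_2(x) y = 0 with P_1(x) = 3 and P_2(x) = -1/x.
x = 0 is a singular point because the y-coefficient -1/x has a pole at x = 0.
It is a regular singular point because x P_1(x) = p(x) = 3x and x^2 P_2(x) = q(x) = -x are polynomials, hence analytic at x = 0.
p(0) = 0,  q(0) = 0.
Indicial equation: r(r-1) + p(0) r + q(0) = 0, i.e. r^2 + (p(0) - 1) r + q(0) = 0, i.e. r^2 - 1 r = 0.
Discriminant: (-1)^2 - 4(0) = 1, so r = (1 ± 1)/2.
Solving: r_1 = 1, r_2 = 0.

indicial: r^2 - 1 r = 0; roots r_1 = 1, r_2 = 0


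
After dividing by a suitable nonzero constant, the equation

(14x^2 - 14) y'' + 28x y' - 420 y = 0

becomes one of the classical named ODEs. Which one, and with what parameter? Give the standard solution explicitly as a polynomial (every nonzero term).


All three coefficients share the factor -14; dividing through by -14 gives  (1 - x^2) y'' - 2x y' + 30 y = 0.
This matches the Legendre equation (1 - x^2) y'' - 2x y' + n(n+1) y = 0 (note the -2x y' term) with n(n+1) = 30, so n = 5; the polynomial solution is P_5(x).
With y = sum_k a_k x^k, matching x^k gives (k+2)(k+1) a_{k+2} = [k(k+1) - n(n+1)] a_k = (k - 5)(k + 6) a_k. The right side vanishes at k = 5, so the series with the parity of 5 terminates at degree 5.
Standard normalization (P_n(1) = 1): leading coefficient (2n)!/(2^n (n!)^2) = 3628800/(32*14400) = 63/8, so a_5 = 63/8. Work downward with a_k = (k+1)(k+2) a_{k+2} / ((k - 5)(k + 6)):
  a_3 = (4)(5)(63/8) / ((3 - 5)(3 + 6)) = (315/2)/(-18) = -35/4
  a_1 = (2)(3)(-35/4) / ((1 - 5)(1 + 6)) = (-105/2)/(-28) = 15/8
Hence P_5(x) = 63 x^5/8 - 35 x^3/4 + 15 x/8.

P_5(x); series = 63 x^5/8 - 35 x^3/4 + 15 x/8


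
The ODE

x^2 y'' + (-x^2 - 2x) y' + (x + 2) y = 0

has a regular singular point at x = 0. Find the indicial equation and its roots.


Divide by x^2 to reach normal form y'' + P_1(x) y' + P_2(x) y = 0 with P_1(x) = -1 - 2/x and P_2(x) = 1/x + 2/x^2.
x = 0 is a singular point because the y'-coefficient -1 - 2/x has a pole at x = 0 and the y-coefficient 1/x + 2/x^2 has a pole at x = 0.
It is a regular singular point because x P_1(x) = p(x) = -x - 2 and x^2 P_2(x) = q(x) = x + 2 are polynomials, hence analytic at x = 0.
p(0) = -2,  q(0) = 2.
Indicial equation: r(r-1) + p(0) r + q(0) = 0, i.e. r^2 + (p(0) - 1) r + q(0) = 0, i.e. r^2 - 3 r + 2 = 0.
Discriminant: (-3)^2 - 4(2) = 1, so r = (3 ± 1)/2.
Solving: r_1 = 2, r_2 = 1.

indicial: r^2 - 3 r + 2 = 0; roots r_1 = 2, r_2 = 1


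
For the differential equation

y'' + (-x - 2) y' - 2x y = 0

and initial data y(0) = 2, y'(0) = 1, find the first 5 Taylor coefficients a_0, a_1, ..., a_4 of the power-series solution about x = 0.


Ansatz: y(x) = sum_{n>=0} a_n x^n, so y'(x) = sum_{n>=1} n a_n x^(n-1) and y''(x) = sum_{n>=2} n(n-1) a_n x^(n-2).
Substitute into P(x) y'' + Q(x) y' + R(x) y = 0 with P(x) = 1, Q(x) = -x - 2, R(x) = -2x, and match powers of x.
Initial conditions: a_0 = 2, a_1 = 1.
Setting the coefficient of each power of x to zero and solving order by order (substituting the coefficients already found):
  x^0: 2 a_2 - 2 a_1 = 0  ->  2 a_2 = 2 a_1 = 2  ->  a_2 = 1
  x^1: 6 a_3 - 4 a_2 - a_1 - 2 a_0 = 0  ->  6 a_3 = 4 a_2 + a_1 + 2 a_0 = 9  ->  a_3 = 3/2
  x^2: 12 a_4 - 6 a_3 - 2 a_2 - 2 a_1 = 0  ->  12 a_4 = 6 a_3 + 2 a_2 + 2 a_1 = 13  ->  a_4 = 13/12
Truncated series: y(x) = 2 + x + x^2 + (3/2) x^3 + (13/12) x^4 + O(x^5).

a_0 = 2; a_1 = 1; a_2 = 1; a_3 = 3/2; a_4 = 13/12


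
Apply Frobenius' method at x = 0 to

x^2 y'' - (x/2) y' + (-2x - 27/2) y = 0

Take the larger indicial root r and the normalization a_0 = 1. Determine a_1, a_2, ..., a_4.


Write in Frobenius form y'' + (p(x)/x) y' + (q(x)/x^2) y = 0:
  p(x) = -1/2,  q(x) = -2x - 27/2.
Indicial equation: r(r-1) + (-1/2) r + (-27/2) = 0 -> roots r_1 = 9/2, r_2 = -3.
Take r = r_1 = 9/2. Let y(x) = x^r sum_{n>=0} a_n x^n with a_0 = 1.
Substitute y = x^r sum a_n x^n and match x^{r+n}. The recurrence is
  D(n) a_n - 2 a_{n-1} = 0,  where D(n) = (r+n)(r+n-1) + (-1/2)(r+n) + (-27/2).
  a_n = 2 / D(n) * a_{n-1}.
Since the indicial polynomial factors as (r - r_1)(r - r_2), D(n) = (r_1 + n - r_1)(r_1 + n - r_2) = n(n + 15/2).
Evaluating step by step (a_0 = 1):
  n = 1: D(1) = 1(1 + 15/2) = 17/2; numerator = 2(1) = 2; a_1 = (2)/(17/2) = 4/17
  n = 2: D(2) = 2(2 + 15/2) = 19; numerator = 2(4/17) = 8/17; a_2 = (8/17)/(19) = 8/323
  n = 3: D(3) = 3(3 + 15/2) = 63/2; numerator = 2(8/323) = 16/323; a_3 = (16/323)/(63/2) = 32/20349
  n = 4: D(4) = 4(4 + 15/2) = 46; numerator = 2(32/20349) = 64/20349; a_4 = (64/20349)/(46) = 32/468027

r = 9/2; a_0 = 1; a_1 = 4/17; a_2 = 8/323; a_3 = 32/20349; a_4 = 32/468027


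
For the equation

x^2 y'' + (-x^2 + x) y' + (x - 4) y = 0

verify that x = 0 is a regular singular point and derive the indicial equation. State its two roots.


Divide by x^2 to reach normal form y'' + P_1(x) y' + P_2(x) y = 0 with P_1(x) = -1 + 1/x and P_2(x) = 1/x - 4/x^2.
x = 0 is a singular point because the y'-coefficient -1 + 1/x has a pole at x = 0 and the y-coefficient 1/x - 4/x^2 has a pole at x = 0.
It is a regular singular point because x P_1(x) = p(x) = 1 - x and x^2 P_2(x) = q(x) = x - 4 are polynomials, hence analytic at x = 0.
p(0) = 1,  q(0) = -4.
Indicial equation: r(r-1) + p(0) r + q(0) = 0, i.e. r^2 + (p(0) - 1) r + q(0) = 0, i.e. r^2 - 4 = 0.
Discriminant: (0)^2 - 4(-4) = 16, so r = (0 ± 4)/2.
Solving: r_1 = 2, r_2 = -2.

indicial: r^2 - 4 = 0; roots r_1 = 2, r_2 = -2


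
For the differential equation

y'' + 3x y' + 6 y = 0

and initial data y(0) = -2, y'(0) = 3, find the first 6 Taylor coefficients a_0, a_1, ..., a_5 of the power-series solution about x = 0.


Ansatz: y(x) = sum_{n>=0} a_n x^n, so y'(x) = sum_{n>=1} n a_n x^(n-1) and y''(x) = sum_{n>=2} n(n-1) a_n x^(n-2).
Substitute into P(x) y'' + Q(x) y' + R(x) y = 0 with P(x) = 1, Q(x) = 3x, R(x) = 6, and match powers of x.
Initial conditions: a_0 = -2, a_1 = 3.
Setting the coefficient of each power of x to zero and solving order by order (substituting the coefficients already found):
  x^0: 2 a_2 + 6 a_0 = 0  ->  2 a_2 = -6 a_0 = 12  ->  a_2 = 6
  x^1: 6 a_3 + 9 a_1 = 0  ->  6 a_3 = -9 a_1 = -27  ->  a_3 = -9/2
  x^2: 12 a_4 + 12 a_2 = 0  ->  12 a_4 = -12 a_2 = -72  ->  a_4 = -6
  x^3: 20 a_5 + 15 a_3 = 0  ->  20 a_5 = -15 a_3 = 135/2  ->  a_5 = 27/8
Truncated series: y(x) = -2 + 3 x + 6 x^2 - (9/2) x^3 - 6 x^4 + (27/8) x^5 + O(x^6).

a_0 = -2; a_1 = 3; a_2 = 6; a_3 = -9/2; a_4 = -6; a_5 = 27/8


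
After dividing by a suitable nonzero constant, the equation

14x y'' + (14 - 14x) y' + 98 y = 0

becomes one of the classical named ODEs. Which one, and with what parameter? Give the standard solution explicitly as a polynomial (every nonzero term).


All three coefficients share the factor 14; dividing through by 14 gives  x y'' + (1 - x) y' + 7 y = 0.
This matches the Laguerre equation x y'' + (1 - x) y' + n y = 0 with n = 7; the polynomial solution is L_7(x).
With y = sum_k a_k x^k, matching x^k gives (k+1)k a_{k+1} + (k+1) a_{k+1} - k a_k + n a_k = 0, i.e. (k+1)^2 a_{k+1} = (k - n) a_k = (k - 7) a_k. The right side vanishes at k = 7, so the series terminates at degree 7.
Standard normalization L_n(0) = 1 gives a_0 = 1. Work upward with a_{k+1} = (k - 7) a_k / (k+1)^2:
  a_1 = (0 - 7)(1) / 1^2 = -7/1 = -7
  a_2 = (1 - 7)(-7) / 2^2 = 42/4 = 21/2
  a_3 = (2 - 7)(21/2) / 3^2 = (-105/2)/9 = -35/6
  a_4 = (3 - 7)(-35/6) / 4^2 = (70/3)/16 = 35/24
  a_5 = (4 - 7)(35/24) / 5^2 = (-35/8)/25 = -7/40
  a_6 = (5 - 7)(-7/40) / 6^2 = (7/20)/36 = 7/720
  a_7 = (6 - 7)(7/720) / 7^2 = (-7/720)/49 = -1/5040
Hence L_7(x) = -x^7/5040 + 7 x^6/720 - 7 x^5/40 + 35 x^4/24 - 35 x^3/6 + 21 x^2/2 - 7 x + 1.

L_7(x); series = -x^7/5040 + 7 x^6/720 - 7 x^5/40 + 35 x^4/24 - 35 x^3/6 + 21 x^2/2 - 7 x + 1


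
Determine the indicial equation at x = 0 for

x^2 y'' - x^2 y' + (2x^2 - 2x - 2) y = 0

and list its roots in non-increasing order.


Divide by x^2 to reach normal form y'' + P_1(x) y' + P_2(x) y = 0 with P_1(x) = -1 and P_2(x) = 2 - 2/x - 2/x^2.
x = 0 is a singular point because the y-coefficient 2 - 2/x - 2/x^2 has a pole at x = 0.
It is a regular singular point because x P_1(x) = p(x) = -x and x^2 P_2(x) = q(x) = 2x^2 - 2x - 2 are polynomials, hence analytic at x = 0.
p(0) = 0,  q(0) = -2.
Indicial equation: r(r-1) + p(0) r + q(0) = 0, i.e. r^2 + (p(0) - 1) r + q(0) = 0, i.e. r^2 - 1 r - 2 = 0.
Discriminant: (-1)^2 - 4(-2) = 9, so r = (1 ± 3)/2.
Solving: r_1 = 2, r_2 = -1.

indicial: r^2 - 1 r - 2 = 0; roots r_1 = 2, r_2 = -1


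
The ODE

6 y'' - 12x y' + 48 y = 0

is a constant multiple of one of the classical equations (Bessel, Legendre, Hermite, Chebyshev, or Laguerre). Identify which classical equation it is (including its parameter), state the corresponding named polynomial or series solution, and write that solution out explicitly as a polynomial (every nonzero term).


All three coefficients share the factor 6; dividing through by 6 gives  y'' - 2x y' + 8 y = 0.
This matches the Hermite equation y'' - 2x y' + 2n y = 0 with 2n = 8, so n = 4; the polynomial solution is H_4(x).
With y = sum_k a_k x^k, matching x^k gives (k+2)(k+1) a_{k+2} = 2(k - n) a_k = 2(k - 4) a_k. The right side vanishes at k = 4, so the series with the parity of 4 terminates at degree 4.
Standard normalization: leading coefficient of H_n is 2^n, so a_4 = 2^4 = 16. Work downward with a_k = (k+1)(k+2) a_{k+2} / (2(k - n)):
  a_2 = (3)(4)(16) / (2(2 - 4)) = 192/(-4) = -48
  a_0 = (1)(2)(-48) / (2(0 - 4)) = -96/(-8) = 12
Hence H_4(x) = 16 x^4 - 48 x^2 + 12.

H_4(x); series = 16 x^4 - 48 x^2 + 12
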